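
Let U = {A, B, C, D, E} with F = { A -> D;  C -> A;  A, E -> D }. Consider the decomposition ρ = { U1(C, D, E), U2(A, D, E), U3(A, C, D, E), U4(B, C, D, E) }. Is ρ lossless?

Chase test. Columns are A, B, C, D, E; row i has aⱼ where attribute j ∈ Ui, else bᵢⱼ.
Initial tableau (one row per fragment):
  row 1: b11 b12 a3 a4 a5
  row 2: a1 b22 b23 a4 a5
  row 3: a1 b32 a3 a4 a5
  row 4: b41 a2 a3 a4 a5
Rows 1 and 3 agree on C; apply C→A and equate their A entries.
Rows 1 and 4 agree on C; apply C→A and equate their A entries.
Row 4 is now all distinguished symbols — the join is lossless.

Yes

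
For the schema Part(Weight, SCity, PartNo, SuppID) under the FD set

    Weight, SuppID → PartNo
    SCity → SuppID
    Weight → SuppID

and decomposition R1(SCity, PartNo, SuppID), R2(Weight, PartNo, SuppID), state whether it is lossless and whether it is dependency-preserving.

lossy but dependency-preserving

Lossless test: (PartNo, SuppID)⁺ = {PartNo, SuppID}, which is a superkey of neither fragment — lossy.
Dependency preservation: every FD's attributes lie within a single fragment, so each can be enforced locally — preserved.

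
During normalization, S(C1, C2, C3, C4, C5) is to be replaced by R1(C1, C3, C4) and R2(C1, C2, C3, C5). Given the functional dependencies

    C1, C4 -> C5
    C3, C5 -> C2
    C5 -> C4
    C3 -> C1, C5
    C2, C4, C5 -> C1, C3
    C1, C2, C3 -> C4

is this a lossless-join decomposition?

Yes

Common attributes: R1 ∩ R2 = {C1, C3}.
Closure of {C1, C3}: C3 → C1, C5 applies, adding C5; C3, C5 → C2 applies, adding C2; C5 → C4 applies, adding C4. So (C1, C3)⁺ = {C1, C2, C3, C4, C5}.
This closure contains every attribute of R1, so R1 ∩ R2 → R1. The join is lossless.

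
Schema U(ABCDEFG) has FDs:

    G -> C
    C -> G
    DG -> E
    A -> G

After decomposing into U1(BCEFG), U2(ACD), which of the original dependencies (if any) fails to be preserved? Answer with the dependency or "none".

DG -> E

Check DG → E: no single fragment contains all of {DEG}, and the restricted closure of {DG} across the fragments never reaches {E}.
G → C is preserved.
C → G is preserved.
A → G is preserved.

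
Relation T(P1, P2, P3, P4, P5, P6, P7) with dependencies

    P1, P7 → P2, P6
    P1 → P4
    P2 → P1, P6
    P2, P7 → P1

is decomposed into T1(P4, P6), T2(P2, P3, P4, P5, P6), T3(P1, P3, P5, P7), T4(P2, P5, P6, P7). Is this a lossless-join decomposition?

Chase test. Columns are P1, P2, P3, P4, P5, P6, P7; row i has aⱼ where attribute j ∈ Ti, else bᵢⱼ.
Initial tableau (one row per fragment):
  row 1: b11 b12 b13 a4 b15 a6 b17
  row 2: b21 a2 a3 a4 a5 a6 b27
  row 3: a1 b32 a3 b34 a5 b36 a7
  row 4: b41 a2 b43 b44 a5 a6 a7
Rows 2 and 4 agree on P2; apply P2→P1, P6 and equate their P1, P6 entries.
Rows 2 and 4 agree on P1; apply P1→P4 and equate their P4 entries.
No row becomes fully distinguished — the join is lossy.

No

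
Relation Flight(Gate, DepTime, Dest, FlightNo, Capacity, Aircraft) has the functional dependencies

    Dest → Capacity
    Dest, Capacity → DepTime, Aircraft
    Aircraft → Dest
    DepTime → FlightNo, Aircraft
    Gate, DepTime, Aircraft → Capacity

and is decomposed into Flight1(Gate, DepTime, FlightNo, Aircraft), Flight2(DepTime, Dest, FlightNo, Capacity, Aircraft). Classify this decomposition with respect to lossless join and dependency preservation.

lossless and dependency-preserving

Lossless test: (DepTime, FlightNo, Aircraft)⁺ = {DepTime, Dest, FlightNo, Capacity, Aircraft}, which contains all of one fragment — lossless.
Dependency preservation: Gate, DepTime, Aircraft → Capacity is not contained in any single fragment, but the restricted closure of its left-hand side across the fragments still reaches the right-hand side; the remaining FDs each lie inside some fragment. All dependencies are preserved.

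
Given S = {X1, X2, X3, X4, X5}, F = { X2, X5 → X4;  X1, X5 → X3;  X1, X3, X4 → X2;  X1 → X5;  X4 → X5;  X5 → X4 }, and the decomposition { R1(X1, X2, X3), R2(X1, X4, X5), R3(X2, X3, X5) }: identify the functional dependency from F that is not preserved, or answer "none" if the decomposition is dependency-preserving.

none

X2, X5 → X4: restricted closure across fragments reaches X4.
X1, X5 → X3: restricted closure across fragments reaches X3.
X1, X3, X4 → X2: restricted closure across fragments reaches X2.
X1 → X5 lies within R2.
X4 → X5 lies within R2.
X5 → X4 lies within R2.
Every dependency is enforceable on the fragments, so the decomposition is dependency-preserving.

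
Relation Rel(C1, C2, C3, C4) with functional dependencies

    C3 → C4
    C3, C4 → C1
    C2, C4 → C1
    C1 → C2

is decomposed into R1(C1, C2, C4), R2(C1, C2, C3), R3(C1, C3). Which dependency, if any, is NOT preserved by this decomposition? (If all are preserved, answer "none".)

Check C3 → C4: no single fragment contains all of {C3, C4}, and the restricted closure of {C3} across the fragments never reaches {C4}.
C3, C4 → C1 is preserved.
C2, C4 → C1 is preserved.
C1 → C2 is preserved.

C3 → C4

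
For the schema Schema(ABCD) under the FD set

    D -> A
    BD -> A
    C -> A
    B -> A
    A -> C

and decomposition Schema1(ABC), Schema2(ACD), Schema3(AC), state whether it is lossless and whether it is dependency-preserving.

lossy but dependency-preserving

Lossless test (chase): applying each FD to every pair of rows produces no changes in the tableau, so no row becomes fully distinguished — the join is lossy.
Dependency preservation: BD → A is not contained in any single fragment, but the restricted closure of its left-hand side across the fragments still reaches the right-hand side; the remaining FDs each lie inside some fragment. All dependencies are preserved.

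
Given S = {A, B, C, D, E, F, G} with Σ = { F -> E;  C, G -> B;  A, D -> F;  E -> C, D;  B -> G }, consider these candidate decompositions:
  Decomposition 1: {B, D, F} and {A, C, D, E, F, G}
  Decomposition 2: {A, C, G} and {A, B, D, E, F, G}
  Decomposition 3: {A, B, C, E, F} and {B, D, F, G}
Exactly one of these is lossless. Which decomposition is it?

Decomposition 1: common = {D, F}, closure = {C, D, E, F} → lossy.
Decomposition 2: common = {A, G}, closure = {A, G} → lossy.
Decomposition 3: common = {B, F}, closure = {B, C, D, E, F, G} → lossless.

Decomposition 3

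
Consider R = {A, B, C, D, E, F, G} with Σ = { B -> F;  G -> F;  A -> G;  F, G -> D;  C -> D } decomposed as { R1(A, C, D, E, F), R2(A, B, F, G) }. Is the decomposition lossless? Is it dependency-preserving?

Lossless test: (A, F)⁺ = {A, D, F, G}, which is a superkey of neither fragment — lossy.
Dependency preservation: the restricted closure of {F, G} across the fragments never reaches {D}, so F, G → D cannot be enforced without a join — not preserved.

lossy and not dependency-preserving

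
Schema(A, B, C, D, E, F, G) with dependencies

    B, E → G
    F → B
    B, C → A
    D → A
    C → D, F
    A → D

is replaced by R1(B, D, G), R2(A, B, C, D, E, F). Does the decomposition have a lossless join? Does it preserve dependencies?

lossy and not dependency-preserving

Lossless test: (B, D)⁺ = {A, B, D}, which is a superkey of neither fragment — lossy.
Dependency preservation: the restricted closure of {B, E} across the fragments never reaches {G}, so B, E → G cannot be enforced without a join — not preserved.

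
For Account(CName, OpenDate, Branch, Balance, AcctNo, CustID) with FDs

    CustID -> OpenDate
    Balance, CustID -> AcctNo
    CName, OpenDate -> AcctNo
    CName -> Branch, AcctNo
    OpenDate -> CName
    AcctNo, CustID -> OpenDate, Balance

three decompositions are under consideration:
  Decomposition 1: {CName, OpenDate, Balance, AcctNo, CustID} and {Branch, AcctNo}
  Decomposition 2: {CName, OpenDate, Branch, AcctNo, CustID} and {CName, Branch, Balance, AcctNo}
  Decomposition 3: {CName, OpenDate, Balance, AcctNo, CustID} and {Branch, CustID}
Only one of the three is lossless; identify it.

Decomposition 1: common = {AcctNo}, closure = {AcctNo} → lossy.
Decomposition 2: common = {CName, Branch, AcctNo}, closure = {CName, Branch, AcctNo} → lossy.
Decomposition 3: common = {CustID}, closure = {CName, OpenDate, Branch, Balance, AcctNo, CustID} → lossless.

Decomposition 3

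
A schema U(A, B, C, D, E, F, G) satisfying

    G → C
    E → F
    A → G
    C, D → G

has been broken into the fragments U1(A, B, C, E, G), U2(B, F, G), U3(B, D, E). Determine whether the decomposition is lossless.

Chase test. Columns are A, B, C, D, E, F, G; row i has aⱼ where attribute j ∈ Ui, else bᵢⱼ.
Initial tableau (one row per fragment):
  row 1: a1 a2 a3 b14 a5 b16 a7
  row 2: b21 a2 b23 b24 b25 a6 a7
  row 3: b31 a2 b33 a4 a5 b36 b37
Rows 1 and 2 agree on G; apply G→C and equate their C entries.
Rows 1 and 3 agree on E; apply E→F and equate their F entries.
No row becomes fully distinguished — the join is lossy.

No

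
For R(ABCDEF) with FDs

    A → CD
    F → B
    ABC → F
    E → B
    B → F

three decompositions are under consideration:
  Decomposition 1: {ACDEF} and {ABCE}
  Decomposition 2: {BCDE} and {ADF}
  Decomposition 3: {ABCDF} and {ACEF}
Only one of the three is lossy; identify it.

Decomposition 1: common = {ACE}, closure = {ABCDEF} → lossless.
Decomposition 2: common = {D}, closure = {D} → lossy.
Decomposition 3: common = {ACF}, closure = {ABCDF} → lossless.

Decomposition 2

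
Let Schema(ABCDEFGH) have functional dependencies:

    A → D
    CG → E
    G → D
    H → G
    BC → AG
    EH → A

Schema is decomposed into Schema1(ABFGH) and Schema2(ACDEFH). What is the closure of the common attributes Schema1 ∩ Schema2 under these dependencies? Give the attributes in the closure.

ADFGH

Schema1 ∩ Schema2 = {AFH}.
A → D applies, adding D
H → G applies, adding G
Closure: {ADFGH}.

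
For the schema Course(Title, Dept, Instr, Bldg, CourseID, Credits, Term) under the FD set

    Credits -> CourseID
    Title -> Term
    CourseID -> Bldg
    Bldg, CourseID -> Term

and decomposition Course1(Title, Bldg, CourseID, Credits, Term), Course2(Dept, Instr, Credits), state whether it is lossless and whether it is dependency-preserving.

Lossless test: (Credits)⁺ = {Bldg, CourseID, Credits, Term}, which is a superkey of neither fragment — lossy.
Dependency preservation: every FD's attributes lie within a single fragment, so each can be enforced locally — preserved.

lossy but dependency-preserving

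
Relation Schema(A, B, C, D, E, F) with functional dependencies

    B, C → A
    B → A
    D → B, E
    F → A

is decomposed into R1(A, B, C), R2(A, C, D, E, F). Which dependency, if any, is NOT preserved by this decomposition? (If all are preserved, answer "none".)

D → B, E

Check D → B, E: no single fragment contains all of {B, D, E}, and the restricted closure of {D} across the fragments never reaches {B, E}.
B, C → A is preserved.
B → A is preserved.
F → A is preserved.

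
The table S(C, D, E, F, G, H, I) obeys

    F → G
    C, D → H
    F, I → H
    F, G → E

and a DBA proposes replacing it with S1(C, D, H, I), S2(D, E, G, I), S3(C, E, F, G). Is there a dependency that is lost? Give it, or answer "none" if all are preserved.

F, I → H

Check F, I → H: no single fragment contains all of {F, H, I}, and the restricted closure of {F, I} across the fragments never reaches {H}.
F → G is preserved.
C, D → H is preserved.
F, G → E is preserved.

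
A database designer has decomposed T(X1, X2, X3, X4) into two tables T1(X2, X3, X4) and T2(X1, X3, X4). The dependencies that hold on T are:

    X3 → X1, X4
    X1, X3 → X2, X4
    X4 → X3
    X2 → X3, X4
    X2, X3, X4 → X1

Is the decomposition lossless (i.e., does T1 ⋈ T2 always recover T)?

Yes

Common attributes: T1 ∩ T2 = {X3, X4}.
Closure of {X3, X4}: X3 → X1, X4 applies, adding X1; X1, X3 → X2, X4 applies, adding X2. So (X3, X4)⁺ = {X1, X2, X3, X4}.
This closure contains every attribute of T1, so T1 ∩ T2 → T1. The join is lossless.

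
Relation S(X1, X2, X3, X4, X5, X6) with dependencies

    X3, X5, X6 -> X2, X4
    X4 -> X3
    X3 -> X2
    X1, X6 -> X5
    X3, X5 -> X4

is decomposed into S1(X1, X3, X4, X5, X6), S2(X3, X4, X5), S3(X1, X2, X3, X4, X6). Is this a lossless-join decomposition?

Yes

Chase test. Columns are X1, X2, X3, X4, X5, X6; row i has aⱼ where attribute j ∈ Si, else bᵢⱼ.
Initial tableau (one row per fragment):
  row 1: a1 b12 a3 a4 a5 a6
  row 2: b21 b22 a3 a4 a5 b26
  row 3: a1 a2 a3 a4 b35 a6
Rows 1 and 2 agree on X3; apply X3→X2 and equate their X2 entries.
Rows 1 and 3 agree on X3; apply X3→X2 and equate their X2 entries.
Rows 1 and 3 agree on X1, X6; apply X1, X6→X5 and equate their X5 entries.
Row 1 is now all distinguished symbols — the join is lossless.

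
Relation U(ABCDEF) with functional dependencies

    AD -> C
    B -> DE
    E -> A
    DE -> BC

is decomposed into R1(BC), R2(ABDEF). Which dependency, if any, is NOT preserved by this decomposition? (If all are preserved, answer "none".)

AD -> C

Check AD → C: no single fragment contains all of {ACD}, and the restricted closure of {AD} across the fragments never reaches {C}.
B → DE is preserved.
E → A is preserved.
DE → BC is preserved.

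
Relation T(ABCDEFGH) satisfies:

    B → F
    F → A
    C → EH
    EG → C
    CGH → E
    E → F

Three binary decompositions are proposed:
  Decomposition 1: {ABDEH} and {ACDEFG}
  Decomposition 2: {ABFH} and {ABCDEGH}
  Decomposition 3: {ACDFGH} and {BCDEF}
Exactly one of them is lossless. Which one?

Decomposition 1: common = {ADE}, closure = {ADEF} → lossy.
Decomposition 2: common = {ABH}, closure = {ABFH} → lossless.
Decomposition 3: common = {CDF}, closure = {ACDEFH} → lossy.

Decomposition 2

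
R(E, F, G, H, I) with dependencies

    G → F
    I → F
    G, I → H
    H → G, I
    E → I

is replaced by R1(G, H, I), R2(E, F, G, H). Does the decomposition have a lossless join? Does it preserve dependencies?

lossless but not dependency-preserving

Lossless test: (G, H)⁺ = {F, G, H, I}, which contains all of one fragment — lossless.
Dependency preservation: the restricted closure of {I} across the fragments never reaches {F}, so I → F cannot be enforced without a join — not preserved.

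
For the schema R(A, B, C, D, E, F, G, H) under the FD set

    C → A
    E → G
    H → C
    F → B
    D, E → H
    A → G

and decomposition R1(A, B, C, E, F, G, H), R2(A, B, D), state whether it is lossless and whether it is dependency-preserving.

Lossless test: (A, B)⁺ = {A, B, G}, which is a superkey of neither fragment — lossy.
Dependency preservation: the restricted closure of {D, E} across the fragments never reaches {H}, so D, E → H cannot be enforced without a join — not preserved.

lossy and not dependency-preserving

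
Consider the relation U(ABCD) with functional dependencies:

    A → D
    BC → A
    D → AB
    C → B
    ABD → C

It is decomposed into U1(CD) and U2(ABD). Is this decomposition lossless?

Yes

Common attributes: U1 ∩ U2 = {D}.
Closure of {D}: D → AB applies, adding AB; ABD → C applies, adding C. So (D)⁺ = {ABCD}.
This closure contains every attribute of U1, so U1 ∩ U2 → U1. The join is lossless.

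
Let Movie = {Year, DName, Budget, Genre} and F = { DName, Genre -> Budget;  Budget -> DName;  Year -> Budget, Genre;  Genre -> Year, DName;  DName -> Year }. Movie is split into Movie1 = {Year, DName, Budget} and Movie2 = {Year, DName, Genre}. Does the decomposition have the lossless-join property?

Common attributes: Movie1 ∩ Movie2 = {Year, DName}.
Closure of {Year, DName}: Year → Budget, Genre applies, adding Budget, Genre. So (Year, DName)⁺ = {Year, DName, Budget, Genre}.
This closure contains every attribute of Movie1, so Movie1 ∩ Movie2 → Movie1. The join is lossless.

Yes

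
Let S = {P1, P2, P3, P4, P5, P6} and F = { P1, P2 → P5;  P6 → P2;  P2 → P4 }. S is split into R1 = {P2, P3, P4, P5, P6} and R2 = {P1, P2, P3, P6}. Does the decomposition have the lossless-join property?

No

Common attributes: R1 ∩ R2 = {P2, P3, P6}.
Closure of {P2, P3, P6}: P2 → P4 applies, adding P4. So (P2, P3, P6)⁺ = {P2, P3, P4, P6}.
The closure contains neither all of R1 = {P2, P3, P4, P5, P6} nor all of R2 = {P1, P2, P3, P6}, so the common attributes are not a superkey of either fragment. The join is lossy.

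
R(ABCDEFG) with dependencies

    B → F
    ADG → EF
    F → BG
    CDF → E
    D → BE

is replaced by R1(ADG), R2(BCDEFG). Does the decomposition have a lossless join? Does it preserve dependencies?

Lossless test: (DG)⁺ = {BDEFG}, which is a superkey of neither fragment — lossy.
Dependency preservation: ADG → EF is not contained in any single fragment, but the restricted closure of its left-hand side across the fragments still reaches the right-hand side; the remaining FDs each lie inside some fragment. All dependencies are preserved.

lossy but dependency-preserving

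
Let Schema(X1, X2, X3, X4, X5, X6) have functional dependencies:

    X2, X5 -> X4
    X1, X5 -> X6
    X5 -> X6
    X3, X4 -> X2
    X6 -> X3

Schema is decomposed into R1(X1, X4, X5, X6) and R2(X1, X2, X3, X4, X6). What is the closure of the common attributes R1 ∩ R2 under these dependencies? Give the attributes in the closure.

X1, X2, X3, X4, X6

R1 ∩ R2 = {X1, X4, X6}.
X6 → X3 applies, adding X3
X3, X4 → X2 applies, adding X2
Closure: {X1, X2, X3, X4, X6}.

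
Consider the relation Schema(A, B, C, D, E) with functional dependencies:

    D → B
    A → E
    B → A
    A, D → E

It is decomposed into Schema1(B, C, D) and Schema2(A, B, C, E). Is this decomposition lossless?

Yes

Common attributes: Schema1 ∩ Schema2 = {B, C}.
Closure of {B, C}: B → A applies, adding A; A → E applies, adding E. So (B, C)⁺ = {A, B, C, E}.
This closure contains every attribute of Schema2, so Schema1 ∩ Schema2 → Schema2. The join is lossless.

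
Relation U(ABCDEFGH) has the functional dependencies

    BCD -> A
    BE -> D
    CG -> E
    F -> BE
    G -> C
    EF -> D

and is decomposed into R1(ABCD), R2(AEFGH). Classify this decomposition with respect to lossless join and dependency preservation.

lossy and not dependency-preserving

Lossless test: (A)⁺ = {A}, which is a superkey of neither fragment — lossy.
Dependency preservation: the restricted closure of {BE} across the fragments never reaches {D}, so BE → D cannot be enforced without a join — not preserved.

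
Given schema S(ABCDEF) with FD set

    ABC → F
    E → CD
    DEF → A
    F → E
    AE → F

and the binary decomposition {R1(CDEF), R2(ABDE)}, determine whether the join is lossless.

No

Common attributes: R1 ∩ R2 = {DE}.
Closure of {DE}: E → CD applies, adding C. So (DE)⁺ = {CDE}.
The closure contains neither all of R1 = {CDEF} nor all of R2 = {ABDE}, so the common attributes are not a superkey of either fragment. The join is lossy.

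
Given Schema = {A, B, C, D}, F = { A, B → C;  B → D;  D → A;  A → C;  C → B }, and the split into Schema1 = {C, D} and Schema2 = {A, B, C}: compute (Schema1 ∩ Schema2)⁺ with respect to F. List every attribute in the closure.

A, B, C, D

Schema1 ∩ Schema2 = {C}.
C → B applies, adding B
B → D applies, adding D
D → A applies, adding A
Closure: {A, B, C, D}.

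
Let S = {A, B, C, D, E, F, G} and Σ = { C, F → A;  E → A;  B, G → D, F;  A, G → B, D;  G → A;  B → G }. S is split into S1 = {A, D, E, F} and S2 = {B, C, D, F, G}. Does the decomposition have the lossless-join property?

No

Common attributes: S1 ∩ S2 = {D, F}.
No dependency enlarges {D, F}, so (D, F)⁺ = {D, F}.
The closure contains neither all of S1 = {A, D, E, F} nor all of S2 = {B, C, D, F, G}, so the common attributes are not a superkey of either fragment. The join is lossy.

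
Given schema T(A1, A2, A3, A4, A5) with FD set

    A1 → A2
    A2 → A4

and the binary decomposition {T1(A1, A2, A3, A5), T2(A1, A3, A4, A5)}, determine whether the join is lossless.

Yes

Common attributes: T1 ∩ T2 = {A1, A3, A5}.
Closure of {A1, A3, A5}: A1 → A2 applies, adding A2; A2 → A4 applies, adding A4. So (A1, A3, A5)⁺ = {A1, A2, A3, A4, A5}.
This closure contains every attribute of T1, so T1 ∩ T2 → T1. The join is lossless.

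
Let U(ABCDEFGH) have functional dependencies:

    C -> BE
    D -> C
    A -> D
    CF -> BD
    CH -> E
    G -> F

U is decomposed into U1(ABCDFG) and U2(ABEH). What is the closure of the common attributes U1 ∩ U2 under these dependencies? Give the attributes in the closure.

ABCDE

U1 ∩ U2 = {AB}.
A → D applies, adding D
D → C applies, adding C
C → BE applies, adding E
Closure: {ABCDE}.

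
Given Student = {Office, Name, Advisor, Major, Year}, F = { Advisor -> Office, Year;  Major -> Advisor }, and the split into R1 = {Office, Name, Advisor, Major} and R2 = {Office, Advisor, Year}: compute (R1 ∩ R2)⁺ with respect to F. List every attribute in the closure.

R1 ∩ R2 = {Office, Advisor}.
Advisor → Office, Year applies, adding Year
Closure: {Office, Advisor, Year}.

Office, Advisor, Year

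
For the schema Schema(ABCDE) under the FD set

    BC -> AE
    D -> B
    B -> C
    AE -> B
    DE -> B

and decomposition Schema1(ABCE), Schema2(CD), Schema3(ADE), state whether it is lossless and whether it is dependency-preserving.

lossless and dependency-preserving

Lossless test (chase): Rows 2 and 3 agree on D; apply D→B and equate their B entries. Rows 2 and 3 agree on B; apply B→C and equate their C entries. Rows 1 and 3 agree on AE; apply AE→B and equate their B entries. Rows 1 and 2 agree on BC; apply BC→AE and equate their AE entries. Row 2 is now all distinguished symbols — the join is lossless.
Dependency preservation: D → B; DE → B are not contained in any single fragment, but the restricted closure of each left-hand side across the fragments still reaches the right-hand side; the remaining FDs each lie inside some fragment. All dependencies are preserved.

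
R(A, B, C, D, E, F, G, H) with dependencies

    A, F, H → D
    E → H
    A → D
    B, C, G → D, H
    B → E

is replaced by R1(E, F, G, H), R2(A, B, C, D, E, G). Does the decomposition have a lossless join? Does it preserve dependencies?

Lossless test: (E, G)⁺ = {E, G, H}, which is a superkey of neither fragment — lossy.
Dependency preservation: A, F, H → D; B, C, G → D, H are not contained in any single fragment, but the restricted closure of each left-hand side across the fragments still reaches the right-hand side; the remaining FDs each lie inside some fragment. All dependencies are preserved.

lossy but dependency-preserving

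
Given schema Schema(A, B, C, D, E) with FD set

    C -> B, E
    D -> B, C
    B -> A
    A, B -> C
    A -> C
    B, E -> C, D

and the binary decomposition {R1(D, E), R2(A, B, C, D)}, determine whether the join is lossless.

Yes

Common attributes: R1 ∩ R2 = {D}.
Closure of {D}: D → B, C applies, adding B, C; B → A applies, adding A; C → B, E applies, adding E. So (D)⁺ = {A, B, C, D, E}.
This closure contains every attribute of R1, so R1 ∩ R2 → R1. The join is lossless.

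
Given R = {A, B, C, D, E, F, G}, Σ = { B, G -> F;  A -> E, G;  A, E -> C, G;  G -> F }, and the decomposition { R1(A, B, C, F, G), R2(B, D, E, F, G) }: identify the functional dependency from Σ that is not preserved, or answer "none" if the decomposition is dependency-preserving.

Check A → E, G: no single fragment contains all of {A, E, G}, and the restricted closure of {A} across the fragments never reaches {E, G}.
B, G → F is preserved.
A, E → C, G is preserved.
G → F is preserved.

A -> E, G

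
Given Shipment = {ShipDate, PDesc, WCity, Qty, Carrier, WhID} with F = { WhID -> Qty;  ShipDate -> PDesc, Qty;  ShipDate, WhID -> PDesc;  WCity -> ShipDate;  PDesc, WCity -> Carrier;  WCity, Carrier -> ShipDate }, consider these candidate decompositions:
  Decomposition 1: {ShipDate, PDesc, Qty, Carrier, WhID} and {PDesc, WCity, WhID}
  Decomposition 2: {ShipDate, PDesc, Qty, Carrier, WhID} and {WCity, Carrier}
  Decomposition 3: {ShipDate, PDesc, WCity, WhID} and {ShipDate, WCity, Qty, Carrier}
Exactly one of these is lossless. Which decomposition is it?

Decomposition 1: common = {PDesc, WhID}, closure = {PDesc, Qty, WhID} → lossy.
Decomposition 2: common = {Carrier}, closure = {Carrier} → lossy.
Decomposition 3: common = {ShipDate, WCity}, closure = {ShipDate, PDesc, WCity, Qty, Carrier} → lossless.

Decomposition 3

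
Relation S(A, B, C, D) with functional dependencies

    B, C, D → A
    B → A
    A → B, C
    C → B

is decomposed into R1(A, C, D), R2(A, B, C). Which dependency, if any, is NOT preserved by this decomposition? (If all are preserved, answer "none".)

B, C, D → A: restricted closure across fragments reaches A.
B → A lies within R2.
A → B, C lies within R2.
C → B lies within R2.
Every dependency is enforceable on the fragments, so the decomposition is dependency-preserving.

none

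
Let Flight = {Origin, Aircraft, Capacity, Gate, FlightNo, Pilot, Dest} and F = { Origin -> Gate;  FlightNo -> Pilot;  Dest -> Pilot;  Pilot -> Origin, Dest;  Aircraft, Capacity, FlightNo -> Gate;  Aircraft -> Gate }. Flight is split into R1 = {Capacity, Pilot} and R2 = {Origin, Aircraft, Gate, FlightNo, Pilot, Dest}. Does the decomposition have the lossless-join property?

No

Common attributes: R1 ∩ R2 = {Pilot}.
Closure of {Pilot}: Pilot → Origin, Dest applies, adding Origin, Dest; Origin → Gate applies, adding Gate. So (Pilot)⁺ = {Origin, Gate, Pilot, Dest}.
The closure contains neither all of R1 = {Capacity, Pilot} nor all of R2 = {Origin, Aircraft, Gate, FlightNo, Pilot, Dest}, so the common attributes are not a superkey of either fragment. The join is lossy.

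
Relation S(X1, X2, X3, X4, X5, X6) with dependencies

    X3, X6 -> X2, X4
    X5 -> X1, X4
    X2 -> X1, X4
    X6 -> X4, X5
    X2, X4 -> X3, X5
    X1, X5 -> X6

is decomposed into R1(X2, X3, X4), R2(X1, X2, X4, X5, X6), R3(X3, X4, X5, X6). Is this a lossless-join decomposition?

Yes

Chase test. Columns are X1, X2, X3, X4, X5, X6; row i has aⱼ where attribute j ∈ Ri, else bᵢⱼ.
Initial tableau (one row per fragment):
  row 1: b11 a2 a3 a4 b15 b16
  row 2: a1 a2 b23 a4 a5 a6
  row 3: b31 b32 a3 a4 a5 a6
Rows 2 and 3 agree on X5; apply X5→X1, X4 and equate their X1, X4 entries.
Rows 1 and 2 agree on X2; apply X2→X1, X4 and equate their X1, X4 entries.
Rows 1 and 2 agree on X2, X4; apply X2, X4→X3, X5 and equate their X3, X5 entries.
Rows 1 and 2 agree on X1, X5; apply X1, X5→X6 and equate their X6 entries.
Rows 1 and 3 agree on X3, X6; apply X3, X6→X2, X4 and equate their X2, X4 entries.
Row 1 is now all distinguished symbols — the join is lossless.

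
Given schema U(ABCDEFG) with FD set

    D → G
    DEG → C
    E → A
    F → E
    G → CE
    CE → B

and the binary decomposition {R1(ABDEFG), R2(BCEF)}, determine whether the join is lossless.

Common attributes: R1 ∩ R2 = {BEF}.
Closure of {BEF}: E → A applies, adding A. So (BEF)⁺ = {ABEF}.
The closure contains neither all of R1 = {ABDEFG} nor all of R2 = {BCEF}, so the common attributes are not a superkey of either fragment. The join is lossy.

No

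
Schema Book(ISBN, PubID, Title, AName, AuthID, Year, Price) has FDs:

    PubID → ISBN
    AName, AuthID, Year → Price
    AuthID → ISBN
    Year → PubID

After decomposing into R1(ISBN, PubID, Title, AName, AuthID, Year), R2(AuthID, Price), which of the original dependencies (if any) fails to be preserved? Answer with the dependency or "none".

Check AName, AuthID, Year → Price: no single fragment contains all of {AName, AuthID, Year, Price}, and the restricted closure of {AName, AuthID, Year} across the fragments never reaches {Price}.
PubID → ISBN is preserved.
AuthID → ISBN is preserved.
Year → PubID is preserved.

AName, AuthID, Year → Price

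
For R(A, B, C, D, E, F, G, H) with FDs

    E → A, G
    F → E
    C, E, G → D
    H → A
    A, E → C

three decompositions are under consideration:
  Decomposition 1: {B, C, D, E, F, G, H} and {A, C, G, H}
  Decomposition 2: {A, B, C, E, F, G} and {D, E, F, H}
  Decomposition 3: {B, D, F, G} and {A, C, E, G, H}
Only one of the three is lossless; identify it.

Decomposition 1: common = {C, G, H}, closure = {A, C, G, H} → lossless.
Decomposition 2: common = {E, F}, closure = {A, C, D, E, F, G} → lossy.
Decomposition 3: common = {G}, closure = {G} → lossy.

Decomposition 1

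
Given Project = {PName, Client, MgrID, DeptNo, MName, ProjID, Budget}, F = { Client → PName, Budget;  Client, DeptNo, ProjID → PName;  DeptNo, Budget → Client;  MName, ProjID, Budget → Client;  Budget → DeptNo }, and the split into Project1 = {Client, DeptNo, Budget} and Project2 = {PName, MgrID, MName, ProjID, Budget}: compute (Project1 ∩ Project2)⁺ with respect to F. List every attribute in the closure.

Project1 ∩ Project2 = {Budget}.
Budget → DeptNo applies, adding DeptNo
DeptNo, Budget → Client applies, adding Client
Client → PName, Budget applies, adding PName
Closure: {PName, Client, DeptNo, Budget}.

PName, Client, DeptNo, Budget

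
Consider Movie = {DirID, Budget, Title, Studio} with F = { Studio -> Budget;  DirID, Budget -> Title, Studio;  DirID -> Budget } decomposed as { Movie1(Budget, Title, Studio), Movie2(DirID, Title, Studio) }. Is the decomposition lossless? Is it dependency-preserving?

lossless and dependency-preserving

Lossless test: (Title, Studio)⁺ = {Budget, Title, Studio}, which contains all of one fragment — lossless.
Dependency preservation: DirID, Budget → Title, Studio; DirID → Budget are not contained in any single fragment, but the restricted closure of each left-hand side across the fragments still reaches the right-hand side; the remaining FDs each lie inside some fragment. All dependencies are preserved.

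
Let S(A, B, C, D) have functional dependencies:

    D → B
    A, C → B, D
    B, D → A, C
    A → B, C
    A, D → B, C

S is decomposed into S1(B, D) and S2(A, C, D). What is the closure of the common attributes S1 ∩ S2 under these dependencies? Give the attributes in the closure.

S1 ∩ S2 = {D}.
D → B applies, adding B
B, D → A, C applies, adding A, C
Closure: {A, B, C, D}.

A, B, C, D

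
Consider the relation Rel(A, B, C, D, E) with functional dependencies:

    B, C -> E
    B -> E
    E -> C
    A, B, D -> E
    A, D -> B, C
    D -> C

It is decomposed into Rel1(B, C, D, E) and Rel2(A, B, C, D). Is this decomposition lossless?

Yes

Common attributes: Rel1 ∩ Rel2 = {B, C, D}.
Closure of {B, C, D}: B, C → E applies, adding E. So (B, C, D)⁺ = {B, C, D, E}.
This closure contains every attribute of Rel1, so Rel1 ∩ Rel2 → Rel1. The join is lossless.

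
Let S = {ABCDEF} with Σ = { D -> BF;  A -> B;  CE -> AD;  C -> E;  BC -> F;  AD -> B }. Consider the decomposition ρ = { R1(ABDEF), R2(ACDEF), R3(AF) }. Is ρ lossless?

Yes

Chase test. Columns are ABCDEF; row i has aⱼ where attribute j ∈ Ri, else bᵢⱼ.
Initial tableau (one row per fragment):
  row 1: a1 a2 b13 a4 a5 a6
  row 2: a1 b22 a3 a4 a5 a6
  row 3: a1 b32 b33 b34 b35 a6
Rows 1 and 2 agree on D; apply D→BF and equate their BF entries.
Rows 1 and 3 agree on A; apply A→B and equate their B entries.
Row 2 is now all distinguished symbols — the join is lossless.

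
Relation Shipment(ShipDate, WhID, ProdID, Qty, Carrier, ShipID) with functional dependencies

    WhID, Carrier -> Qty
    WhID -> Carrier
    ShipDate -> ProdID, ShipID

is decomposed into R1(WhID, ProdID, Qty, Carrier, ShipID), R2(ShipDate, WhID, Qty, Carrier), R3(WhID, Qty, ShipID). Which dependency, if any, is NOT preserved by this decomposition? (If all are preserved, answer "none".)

Check ShipDate → ProdID, ShipID: no single fragment contains all of {ShipDate, ProdID, ShipID}, and the restricted closure of {ShipDate} across the fragments never reaches {ProdID, ShipID}.
WhID, Carrier → Qty is preserved.
WhID → Carrier is preserved.

ShipDate -> ProdID, ShipID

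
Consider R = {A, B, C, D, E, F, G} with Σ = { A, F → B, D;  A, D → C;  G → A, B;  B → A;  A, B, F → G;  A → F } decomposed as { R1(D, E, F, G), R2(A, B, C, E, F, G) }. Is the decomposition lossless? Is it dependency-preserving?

Lossless test: (E, F, G)⁺ = {A, B, C, D, E, F, G}, which contains all of one fragment — lossless.
Dependency preservation: A, F → B, D; A, D → C are not contained in any single fragment, but the restricted closure of each left-hand side across the fragments still reaches the right-hand side; the remaining FDs each lie inside some fragment. All dependencies are preserved.

lossless and dependency-preserving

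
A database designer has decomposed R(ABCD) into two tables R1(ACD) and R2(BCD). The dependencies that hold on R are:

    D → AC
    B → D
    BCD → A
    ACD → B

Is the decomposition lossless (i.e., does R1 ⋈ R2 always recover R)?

Yes

Common attributes: R1 ∩ R2 = {CD}.
Closure of {CD}: D → AC applies, adding A; ACD → B applies, adding B. So (CD)⁺ = {ABCD}.
This closure contains every attribute of R1, so R1 ∩ R2 → R1. The join is lossless.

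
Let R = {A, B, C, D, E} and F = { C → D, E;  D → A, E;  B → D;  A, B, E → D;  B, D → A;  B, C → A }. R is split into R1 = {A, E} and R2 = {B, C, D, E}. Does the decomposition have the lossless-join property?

Common attributes: R1 ∩ R2 = {E}.
No dependency enlarges {E}, so (E)⁺ = {E}.
The closure contains neither all of R1 = {A, E} nor all of R2 = {B, C, D, E}, so the common attributes are not a superkey of either fragment. The join is lossy.

No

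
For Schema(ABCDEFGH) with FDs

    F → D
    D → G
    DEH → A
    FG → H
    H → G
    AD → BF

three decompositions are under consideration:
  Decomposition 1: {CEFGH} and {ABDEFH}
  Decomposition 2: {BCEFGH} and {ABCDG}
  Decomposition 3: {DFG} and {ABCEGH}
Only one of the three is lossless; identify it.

Decomposition 1

Decomposition 1: common = {EFH}, closure = {ABDEFGH} → lossless.
Decomposition 2: common = {BCG}, closure = {BCG} → lossy.
Decomposition 3: common = {G}, closure = {G} → lossy.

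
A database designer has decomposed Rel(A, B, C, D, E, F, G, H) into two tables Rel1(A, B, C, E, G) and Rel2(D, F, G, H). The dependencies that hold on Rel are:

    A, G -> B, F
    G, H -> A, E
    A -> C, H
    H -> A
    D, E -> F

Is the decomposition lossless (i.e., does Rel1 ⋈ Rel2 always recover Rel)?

No

Common attributes: Rel1 ∩ Rel2 = {G}.
No dependency enlarges {G}, so (G)⁺ = {G}.
The closure contains neither all of Rel1 = {A, B, C, E, G} nor all of Rel2 = {D, F, G, H}, so the common attributes are not a superkey of either fragment. The join is lossy.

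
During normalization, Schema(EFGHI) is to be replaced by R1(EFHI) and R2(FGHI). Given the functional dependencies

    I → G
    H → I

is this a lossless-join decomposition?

Yes

Common attributes: R1 ∩ R2 = {FHI}.
Closure of {FHI}: I → G applies, adding G. So (FHI)⁺ = {FGHI}.
This closure contains every attribute of R2, so R1 ∩ R2 → R2. The join is lossless.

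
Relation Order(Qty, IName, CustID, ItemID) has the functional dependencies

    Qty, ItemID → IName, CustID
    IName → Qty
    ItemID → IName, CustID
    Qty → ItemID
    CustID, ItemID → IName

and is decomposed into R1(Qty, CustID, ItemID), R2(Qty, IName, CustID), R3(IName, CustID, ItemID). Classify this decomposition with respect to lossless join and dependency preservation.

lossless and dependency-preserving

Lossless test (chase): Rows 2 and 3 agree on IName; apply IName→Qty and equate their Qty entries. Rows 1 and 3 agree on ItemID; apply ItemID→IName, CustID and equate their IName, CustID entries. Rows 1 and 2 agree on Qty; apply Qty→ItemID and equate their ItemID entries. Row 1 is now all distinguished symbols — the join is lossless.
Dependency preservation: Qty, ItemID → IName, CustID is not contained in any single fragment, but the restricted closure of its left-hand side across the fragments still reaches the right-hand side; the remaining FDs each lie inside some fragment. All dependencies are preserved.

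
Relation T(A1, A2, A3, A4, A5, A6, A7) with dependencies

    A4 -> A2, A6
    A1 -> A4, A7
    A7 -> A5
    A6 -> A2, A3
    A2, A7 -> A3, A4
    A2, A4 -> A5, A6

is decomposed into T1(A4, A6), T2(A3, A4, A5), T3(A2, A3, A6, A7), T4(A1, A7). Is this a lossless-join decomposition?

No

Chase test. Columns are A1, A2, A3, A4, A5, A6, A7; row i has aⱼ where attribute j ∈ Ti, else bᵢⱼ.
Initial tableau (one row per fragment):
  row 1: b11 b12 b13 a4 b15 a6 b17
  row 2: b21 b22 a3 a4 a5 b26 b27
  row 3: b31 a2 a3 b34 b35 a6 a7
  row 4: a1 b42 b43 b44 b45 b46 a7
Rows 1 and 2 agree on A4; apply A4→A2, A6 and equate their A2, A6 entries.
Rows 3 and 4 agree on A7; apply A7→A5 and equate their A5 entries.
Rows 1 and 2 agree on A6; apply A6→A2, A3 and equate their A2, A3 entries.
Rows 1 and 3 agree on A6; apply A6→A2, A3 and equate their A2, A3 entries.
Rows 1 and 2 agree on A2, A4; apply A2, A4→A5, A6 and equate their A5, A6 entries.
No row becomes fully distinguished — the join is lossy.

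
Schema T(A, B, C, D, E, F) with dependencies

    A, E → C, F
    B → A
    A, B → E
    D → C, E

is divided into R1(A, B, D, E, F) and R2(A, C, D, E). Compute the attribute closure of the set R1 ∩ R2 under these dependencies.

R1 ∩ R2 = {A, D, E}.
A, E → C, F applies, adding C, F
Closure: {A, C, D, E, F}.

A, C, D, E, F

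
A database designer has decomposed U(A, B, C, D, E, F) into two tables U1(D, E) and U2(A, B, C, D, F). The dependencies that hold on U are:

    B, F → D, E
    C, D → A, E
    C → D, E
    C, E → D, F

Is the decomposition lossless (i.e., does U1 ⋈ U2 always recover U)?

Common attributes: U1 ∩ U2 = {D}.
No dependency enlarges {D}, so (D)⁺ = {D}.
The closure contains neither all of U1 = {D, E} nor all of U2 = {A, B, C, D, F}, so the common attributes are not a superkey of either fragment. The join is lossy.

No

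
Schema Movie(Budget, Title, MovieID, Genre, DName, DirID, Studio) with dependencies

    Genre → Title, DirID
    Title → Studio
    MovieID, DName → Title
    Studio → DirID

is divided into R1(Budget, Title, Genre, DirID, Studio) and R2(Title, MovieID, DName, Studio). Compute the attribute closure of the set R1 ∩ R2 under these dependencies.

Title, DirID, Studio

R1 ∩ R2 = {Title, Studio}.
Studio → DirID applies, adding DirID
Closure: {Title, DirID, Studio}.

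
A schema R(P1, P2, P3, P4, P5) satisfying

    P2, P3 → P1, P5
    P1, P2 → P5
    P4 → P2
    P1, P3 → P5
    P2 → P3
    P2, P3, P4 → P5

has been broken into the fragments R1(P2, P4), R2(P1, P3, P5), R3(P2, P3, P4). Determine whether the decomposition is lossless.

No

Chase test. Columns are P1, P2, P3, P4, P5; row i has aⱼ where attribute j ∈ Ri, else bᵢⱼ.
Initial tableau (one row per fragment):
  row 1: b11 a2 b13 a4 b15
  row 2: a1 b22 a3 b24 a5
  row 3: b31 a2 a3 a4 b35
Rows 1 and 3 agree on P2; apply P2→P3 and equate their P3 entries.
Rows 1 and 3 agree on P2, P3, P4; apply P2, P3, P4→P5 and equate their P5 entries.
Rows 1 and 3 agree on P2, P3; apply P2, P3→P1, P5 and equate their P1, P5 entries.
No row becomes fully distinguished — the join is lossy.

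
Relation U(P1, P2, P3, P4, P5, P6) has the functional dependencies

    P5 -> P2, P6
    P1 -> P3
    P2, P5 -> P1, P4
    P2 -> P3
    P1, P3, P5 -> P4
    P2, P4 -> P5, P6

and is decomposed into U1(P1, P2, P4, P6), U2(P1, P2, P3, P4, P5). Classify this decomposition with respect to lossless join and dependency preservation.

Lossless test: (P1, P2, P4)⁺ = {P1, P2, P3, P4, P5, P6}, which contains all of one fragment — lossless.
Dependency preservation: P5 → P2, P6; P2, P4 → P5, P6 are not contained in any single fragment, but the restricted closure of each left-hand side across the fragments still reaches the right-hand side; the remaining FDs each lie inside some fragment. All dependencies are preserved.

lossless and dependency-preserving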